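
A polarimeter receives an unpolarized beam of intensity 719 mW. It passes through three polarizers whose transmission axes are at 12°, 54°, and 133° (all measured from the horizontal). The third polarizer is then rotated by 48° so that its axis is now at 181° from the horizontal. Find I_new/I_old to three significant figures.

I_new/I_old ≈ 9.95

Before rotation:
Unpolarized light through the first polarizer → I₁ = ½ I₀, now polarized at 12°.
I₂ = I₁ cos²(54° − 12°) = 0.5 I₀ · cos²(42°) = 0.2761 I₀.
I₃ = I₂ cos²(133° − 54°) = 0.2761 I₀ · cos²(79°) = 0.01005 I₀.
After rotation:
Unpolarized light through the first polarizer → I₁ = ½ I₀, now polarized at 12°.
I₂ = I₁ cos²(54° − 12°) = 0.5 I₀ · cos²(42°) = 0.2761 I₀.
Angle between axes 2 and 3: 53°. I₃ = 0.2761 I₀ · cos²(53°) = 0.1 I₀.
Ratio = 0.1 / 0.01005 = 9.948.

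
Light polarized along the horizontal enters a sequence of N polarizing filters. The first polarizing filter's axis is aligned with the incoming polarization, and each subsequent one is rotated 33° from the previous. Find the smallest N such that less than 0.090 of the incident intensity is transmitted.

N = 8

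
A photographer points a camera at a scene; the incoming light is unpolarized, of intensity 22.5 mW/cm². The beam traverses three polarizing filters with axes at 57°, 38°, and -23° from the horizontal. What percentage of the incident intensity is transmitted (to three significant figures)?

≈ 10.5%

Unpolarized light through the first polarizer → I₁ = 22.5 mW/cm²/2 = 11.25 mW/cm², polarized at 57°.
I₂ = I₁ · cos²(19°) = 11.25 · 0.894 = 10.06 mW/cm².
I₃ = I₂ · cos²(61°) = 10.06 · 0.235 = 2.364 mW/cm².
That is 10.51% of the incident intensity.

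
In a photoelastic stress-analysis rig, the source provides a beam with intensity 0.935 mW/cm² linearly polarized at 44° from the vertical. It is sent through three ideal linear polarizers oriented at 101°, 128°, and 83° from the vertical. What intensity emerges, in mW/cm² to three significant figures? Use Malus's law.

I ≈ 0.110 mW/cm²

By Malus's law, I₁ = 0.935 mW/cm² · cos²(57°) = 0.2774 mW/cm².
I₂ = I₁ · cos²(27°) = 0.2774 · 0.7939 = 0.2202 mW/cm².
I₃ = I₂ · cos²(45°) = 0.2202 · 0.5 = 0.1101 mW/cm².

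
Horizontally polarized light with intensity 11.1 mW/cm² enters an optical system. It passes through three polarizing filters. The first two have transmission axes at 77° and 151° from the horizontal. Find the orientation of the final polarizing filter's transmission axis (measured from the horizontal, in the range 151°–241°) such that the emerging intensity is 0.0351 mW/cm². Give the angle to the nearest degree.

θ ≈ 176°

By Malus's law, I₁ = I₀ cos²(77° − 0°) = I₀ cos²(77°) = 0.0506 I₀.
I₂ = I₁ cos²(151° − 77°) = 0.0506 I₀ · cos²(74°) = 0.003845 I₀.
Target fraction: 0.0351 / 11.1 mW/cm² = 0.003162 of I₀.
Need I₃/I₀ = 0.003162, so cos²(θ − 151°) = 0.003162 / 0.003845 = 0.8225.
θ − 151° = arccos(√0.8225) = 24.9°, giving θ ≈ 151 + 24.9 = 175.9°.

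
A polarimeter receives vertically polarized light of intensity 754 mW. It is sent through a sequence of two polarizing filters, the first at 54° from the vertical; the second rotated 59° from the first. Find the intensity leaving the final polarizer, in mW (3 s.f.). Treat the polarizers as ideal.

I ≈ 69.1 mW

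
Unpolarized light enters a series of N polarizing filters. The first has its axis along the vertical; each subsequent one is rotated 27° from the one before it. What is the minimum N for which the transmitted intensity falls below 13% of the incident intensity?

N = 7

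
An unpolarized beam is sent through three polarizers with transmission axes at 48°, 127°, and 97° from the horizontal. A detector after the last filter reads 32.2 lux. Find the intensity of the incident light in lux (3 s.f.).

I₀ ≈ 2360 lux

Unpolarized light through the first polarizer → I₁ = ½ I₀, now polarized at 48°.
I₂ = I₁ cos²(127° − 48°) = 0.5 I₀ · cos²(79°) = 0.0182 I₀.
I₃ = I₂ cos²(97° − 127°) = 0.0182 I₀ · cos²(30°) = 0.01365 I₀.
So 32.2 lux = 0.01365 I₀, giving I₀ = 32.2/0.01365 = 2358 lux.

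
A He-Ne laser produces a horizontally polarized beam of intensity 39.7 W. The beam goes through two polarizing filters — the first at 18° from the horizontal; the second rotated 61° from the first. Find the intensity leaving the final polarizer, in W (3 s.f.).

I ≈ 8.44 W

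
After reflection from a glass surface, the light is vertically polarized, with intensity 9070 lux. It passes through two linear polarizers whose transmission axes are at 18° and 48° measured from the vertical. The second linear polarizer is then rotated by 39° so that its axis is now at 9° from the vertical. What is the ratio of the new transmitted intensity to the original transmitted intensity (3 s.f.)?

I_new/I_old ≈ 1.30

Before rotation:
I₁ = I₀ cos²(18° − 0°) = I₀ cos²(18°) = 0.9045 I₀.
I₂ = I₁ cos²(48° − 18°) = 0.9045 I₀ · cos²(30°) = 0.6784 I₀.
After rotation:
I₁ = I₀ cos²(18° − 0°) = I₀ cos²(18°) = 0.9045 I₀.
I₂ = I₁ cos²(9° − 18°) = 0.9045 I₀ · cos²(9°) = 0.8824 I₀.
Ratio = 0.8824 / 0.6784 = 1.301.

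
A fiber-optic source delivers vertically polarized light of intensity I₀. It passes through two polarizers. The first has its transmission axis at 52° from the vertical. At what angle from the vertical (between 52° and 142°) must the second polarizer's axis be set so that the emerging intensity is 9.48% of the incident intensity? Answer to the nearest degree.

By Malus's law, I₁ = I₀ cos²(52° − 0°) = I₀ cos²(52°) = 0.379 I₀.
Need I₂/I₀ = 0.0948, so cos²(θ − 52°) = 0.0948 / 0.379 = 0.2501.
θ − 52° = arccos(√0.2501) = 60.0°, giving θ ≈ 52 + 60.0 = 112.0°.

θ ≈ 112°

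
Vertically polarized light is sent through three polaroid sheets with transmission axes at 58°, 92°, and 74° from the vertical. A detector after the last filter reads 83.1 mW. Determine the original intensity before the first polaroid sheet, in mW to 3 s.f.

By Malus's law, I₁ = I₀ cos²(58° − 0°) = I₀ cos²(58°) = 0.2808 I₀.
I₂ = I₁ cos²(92° − 58°) = 0.2808 I₀ · cos²(34°) = 0.193 I₀.
I₃ = I₂ cos²(74° − 92°) = 0.193 I₀ · cos²(18°) = 0.1746 I₀.
So 83.1 mW = 0.1746 I₀, giving I₀ = 83.1/0.1746 = 476 mW.

I₀ ≈ 476 mW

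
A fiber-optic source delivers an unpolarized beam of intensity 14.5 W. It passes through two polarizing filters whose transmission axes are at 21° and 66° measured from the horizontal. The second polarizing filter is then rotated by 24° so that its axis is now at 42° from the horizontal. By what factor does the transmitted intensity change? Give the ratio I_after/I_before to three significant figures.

Before rotation:
Unpolarized light through the first polarizer → I₁ = ½ I₀, now polarized at 21°.
I₂ = I₁ cos²(66° − 21°) = 0.5 I₀ · cos²(45°) = 0.25 I₀.
After rotation:
Unpolarized light through the first polarizer → I₁ = ½ I₀, now polarized at 21°.
I₂ = I₁ cos²(42° − 21°) = 0.5 I₀ · cos²(21°) = 0.4358 I₀.
Ratio = 0.4358 / 0.25 = 1.743.

I_new/I_old ≈ 1.74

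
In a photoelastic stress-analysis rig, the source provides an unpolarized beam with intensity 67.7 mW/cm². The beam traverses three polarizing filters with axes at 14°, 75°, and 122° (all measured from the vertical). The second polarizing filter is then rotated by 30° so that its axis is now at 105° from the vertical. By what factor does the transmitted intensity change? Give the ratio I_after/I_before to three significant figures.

I_new/I_old ≈ 0.00255

Before rotation:
Unpolarized light through the first polarizer → I₁ = ½ I₀, now polarized at 14°.
I₂ = I₁ cos²(75° − 14°) = 0.5 I₀ · cos²(61°) = 0.1175 I₀.
I₃ = I₂ cos²(122° − 75°) = 0.1175 I₀ · cos²(47°) = 0.05466 I₀.
After rotation:
Unpolarized light through the first polarizer → I₁ = ½ I₀, now polarized at 14°.
Angle between axes 1 and 2: 89°. I₂ = 0.5 I₀ · cos²(89°) = 0.0001523 I₀.
I₃ = I₂ cos²(122° − 105°) = 0.0001523 I₀ · cos²(17°) = 0.0001393 I₀.
Ratio = 0.0001393 / 0.05466 = 0.002548.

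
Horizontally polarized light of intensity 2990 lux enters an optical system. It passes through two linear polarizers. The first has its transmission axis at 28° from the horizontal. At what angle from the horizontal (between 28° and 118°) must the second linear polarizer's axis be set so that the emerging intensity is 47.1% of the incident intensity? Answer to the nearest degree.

θ ≈ 67°

By Malus's law, I₁ = I₀ cos²(28° − 0°) = I₀ cos²(28°) = 0.7796 I₀.
Need I₂/I₀ = 0.471, so cos²(θ − 28°) = 0.471 / 0.7796 = 0.6042.
θ − 28° = arccos(√0.6042) = 39.0°, giving θ ≈ 28 + 39.0 = 67.0°.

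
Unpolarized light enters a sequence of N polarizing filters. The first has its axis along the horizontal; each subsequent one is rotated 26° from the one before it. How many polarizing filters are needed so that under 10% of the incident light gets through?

N = 9

First polarizer halves the unpolarized light: factor 1/2.
Each further stage multiplies by cos²(26°) = 0.8078.
After N polarizers: T = 0.5·0.8078^(N−1). Require T < 0.10 ⇒ N−1 > ln(0.10/0.5)/ln(0.8078) = 7.54, so N−1 ≥ 8 and N = 9.
Check: N=9 gives T = 0.09068 < 0.10; N=8 gives T = 0.1123.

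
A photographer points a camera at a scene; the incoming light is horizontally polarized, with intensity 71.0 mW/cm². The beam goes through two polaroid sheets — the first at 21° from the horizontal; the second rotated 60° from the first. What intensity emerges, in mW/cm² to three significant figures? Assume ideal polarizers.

I₁ = 71.0 mW/cm² · cos²(21°) = 61.88 mW/cm².
I₂ = I₁ · cos²(60°) = 61.88 · 0.25 = 15.47 mW/cm².

I ≈ 15.5 mW/cm²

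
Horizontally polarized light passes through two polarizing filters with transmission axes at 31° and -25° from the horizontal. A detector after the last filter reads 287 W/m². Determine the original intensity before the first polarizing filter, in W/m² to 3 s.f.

I₀ ≈ 1250 W/m²

I₁ = I₀ cos²(31° − 0°) = I₀ cos²(31°) = 0.7347 I₀.
I₂ = I₁ cos²(-25° − 31°) = 0.7347 I₀ · cos²(56°) = 0.2297 I₀.
So 287 W/m² = 0.2297 I₀, giving I₀ = 287/0.2297 = 1249 W/m².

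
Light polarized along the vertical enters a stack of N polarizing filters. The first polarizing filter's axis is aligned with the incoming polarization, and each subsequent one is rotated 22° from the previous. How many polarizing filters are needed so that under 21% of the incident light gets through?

N = 12

First polarizer is aligned with the polarization: full transmission.
Each further stage multiplies by cos²(22°) = 0.8597.
After N polarizers: T = 0.8597^(N−1). Require T < 0.21 ⇒ N−1 > ln(0.21)/ln(0.8597) = 10.32, so N−1 ≥ 11 and N = 12.
Check: N=12 gives T = 0.1895 < 0.21; N=11 gives T = 0.2205.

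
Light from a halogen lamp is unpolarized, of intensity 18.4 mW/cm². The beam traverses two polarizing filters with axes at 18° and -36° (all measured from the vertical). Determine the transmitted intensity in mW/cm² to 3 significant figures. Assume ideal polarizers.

I ≈ 3.18 mW/cm²

Unpolarized light through the first polarizer → I₁ = 18.4 mW/cm²/2 = 9.2 mW/cm², polarized at 18°.
I₂ = I₁ · cos²(54°) = 9.2 · 0.3455 = 3.179 mW/cm².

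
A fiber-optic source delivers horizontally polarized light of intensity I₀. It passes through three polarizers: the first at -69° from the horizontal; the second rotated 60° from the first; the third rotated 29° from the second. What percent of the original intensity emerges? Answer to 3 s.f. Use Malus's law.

≈ 2.46%

By Malus's law, I₁ = I₀ cos²(-69° − 0°) = I₀ cos²(69°) = 0.1284 I₀.
I₂ = I₁ cos²(60°) = 0.1284 · 0.25 I₀ = 0.03211 I₀.
I₃ = I₂ cos²(29°) = 0.03211 · 0.765 I₀ = 0.02456 I₀.
That is 2.456% of the incident intensity.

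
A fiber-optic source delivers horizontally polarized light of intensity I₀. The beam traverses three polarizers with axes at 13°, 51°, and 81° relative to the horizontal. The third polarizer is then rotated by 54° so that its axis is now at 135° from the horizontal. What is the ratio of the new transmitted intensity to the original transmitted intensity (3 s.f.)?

Before rotation:
By Malus's law, I₁ = I₀ cos²(13° − 0°) = I₀ cos²(13°) = 0.9494 I₀.
I₂ = I₁ cos²(51° − 13°) = 0.9494 I₀ · cos²(38°) = 0.5895 I₀.
I₃ = I₂ cos²(81° − 51°) = 0.5895 I₀ · cos²(30°) = 0.4422 I₀.
After rotation:
I₁ = I₀ cos²(13° − 0°) = I₀ cos²(13°) = 0.9494 I₀.
I₂ = I₁ cos²(51° − 13°) = 0.9494 I₀ · cos²(38°) = 0.5895 I₀.
I₃ = I₂ cos²(135° − 51°) = 0.5895 I₀ · cos²(84°) = 0.006441 I₀.
Ratio = 0.006441 / 0.4422 = 0.01457.

I_new/I_old ≈ 0.0146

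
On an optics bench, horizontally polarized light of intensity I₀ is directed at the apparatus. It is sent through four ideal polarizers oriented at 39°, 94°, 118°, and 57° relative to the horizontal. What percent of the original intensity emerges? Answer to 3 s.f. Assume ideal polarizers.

I₁ = I₀ cos²(39° − 0°) = I₀ cos²(39°) = 0.604 I₀.
I₂ = I₁ cos²(94° − 39°) = 0.604 I₀ · cos²(55°) = 0.1987 I₀.
I₃ = I₂ cos²(118° − 94°) = 0.1987 I₀ · cos²(24°) = 0.1658 I₀.
I₄ = I₃ cos²(57° − 118°) = 0.1658 I₀ · cos²(61°) = 0.03898 I₀.
That is 3.898% of the incident intensity.

≈ 3.90%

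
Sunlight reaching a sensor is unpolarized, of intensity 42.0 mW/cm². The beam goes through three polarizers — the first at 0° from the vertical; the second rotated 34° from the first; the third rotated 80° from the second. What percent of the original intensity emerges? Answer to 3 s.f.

≈ 1.04%

Unpolarized light through the first polarizer → I₁ = 42.0 mW/cm²/2 = 21 mW/cm², polarized at 0°.
I₂ = I₁ · cos²(34°) = 21 · 0.6873 = 14.43 mW/cm².
I₃ = I₂ · cos²(80°) = 14.43 · 0.03015 = 0.4352 mW/cm².
That is 1.036% of the incident intensity.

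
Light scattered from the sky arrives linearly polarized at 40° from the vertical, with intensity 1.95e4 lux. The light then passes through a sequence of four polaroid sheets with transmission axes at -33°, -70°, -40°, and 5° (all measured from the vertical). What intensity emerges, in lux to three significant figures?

I₁ = 1.95e4 lux · cos²(73°) = 1667 lux.
I₂ = I₁ · cos²(37°) = 1667 · 0.6378 = 1063 lux.
I₃ = I₂ · cos²(30°) = 1063 · 0.75 = 797.4 lux.
I₄ = I₃ · cos²(45°) = 797.4 · 0.5 = 398.7 lux.

I ≈ 399 lux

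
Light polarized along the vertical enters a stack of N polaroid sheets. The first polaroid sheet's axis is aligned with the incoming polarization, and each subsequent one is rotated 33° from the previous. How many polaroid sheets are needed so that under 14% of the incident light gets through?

First polarizer is aligned with the polarization: full transmission.
Each further stage multiplies by cos²(33°) = 0.7034.
After N polarizers: T = 0.7034^(N−1). Require T < 0.14 ⇒ N−1 > ln(0.14)/ln(0.7034) = 5.59, so N−1 ≥ 6 and N = 7.
Check: N=7 gives T = 0.1211 < 0.14; N=6 gives T = 0.1722.

N = 7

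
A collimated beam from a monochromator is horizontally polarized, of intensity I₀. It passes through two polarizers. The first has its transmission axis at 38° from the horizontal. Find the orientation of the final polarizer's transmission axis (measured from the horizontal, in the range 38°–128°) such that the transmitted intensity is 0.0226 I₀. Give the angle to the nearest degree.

By Malus's law, I₁ = I₀ cos²(38° − 0°) = I₀ cos²(38°) = 0.621 I₀.
Need I₂/I₀ = 0.0226, so cos²(θ − 38°) = 0.0226 / 0.621 = 0.0364.
θ − 38° = arccos(√0.0364) = 79.0°, giving θ ≈ 38 + 79.0 = 117.0°.

θ ≈ 117°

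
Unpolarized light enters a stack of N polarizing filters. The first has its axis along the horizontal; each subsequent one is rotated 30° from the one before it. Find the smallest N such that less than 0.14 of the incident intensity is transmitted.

N = 6

First polarizer halves the unpolarized light: factor 1/2.
Each further stage multiplies by cos²(30°) = 0.75.
After N polarizers: T = 0.5·0.75^(N−1). Require T < 0.14 ⇒ N−1 > ln(0.14/0.5)/ln(0.75) = 4.42, so N−1 ≥ 5 and N = 6.
Check: N=6 gives T = 0.1187 < 0.14; N=5 gives T = 0.1582.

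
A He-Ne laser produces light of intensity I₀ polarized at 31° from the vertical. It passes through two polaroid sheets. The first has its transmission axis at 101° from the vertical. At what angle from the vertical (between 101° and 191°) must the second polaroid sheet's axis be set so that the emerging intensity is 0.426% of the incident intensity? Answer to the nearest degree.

I₁ = I₀ cos²(101° − 31°) = I₀ cos²(70°) = 0.117 I₀.
Need I₂/I₀ = 0.00426, so cos²(θ − 101°) = 0.00426 / 0.117 = 0.03642.
θ − 101° = arccos(√0.03642) = 79.0°, giving θ ≈ 101 + 79.0 = 180.0°.

θ ≈ 180°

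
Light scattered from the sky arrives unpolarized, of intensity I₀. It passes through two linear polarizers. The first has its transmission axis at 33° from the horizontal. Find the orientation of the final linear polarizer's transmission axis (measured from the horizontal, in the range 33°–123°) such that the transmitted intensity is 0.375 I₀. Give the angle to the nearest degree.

Unpolarized light through the first polarizer → I₁ = ½ I₀, now polarized at 33°.
Need I₂/I₀ = 0.375, so cos²(θ − 33°) = 0.375 / 0.5 = 0.75.
θ − 33° = arccos(√0.75) = 30.0°, giving θ ≈ 33 + 30.0 = 63.0°.

θ ≈ 63°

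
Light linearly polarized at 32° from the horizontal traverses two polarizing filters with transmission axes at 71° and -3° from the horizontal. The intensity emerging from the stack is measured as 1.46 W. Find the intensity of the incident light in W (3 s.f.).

I₀ ≈ 31.8 W

I₁ = I₀ cos²(71° − 32°) = I₀ cos²(39°) = 0.604 I₀.
I₂ = I₁ cos²(-3° − 71°) = 0.604 I₀ · cos²(74°) = 0.04589 I₀.
So 1.46 W = 0.04589 I₀, giving I₀ = 1.46/0.04589 = 31.82 W.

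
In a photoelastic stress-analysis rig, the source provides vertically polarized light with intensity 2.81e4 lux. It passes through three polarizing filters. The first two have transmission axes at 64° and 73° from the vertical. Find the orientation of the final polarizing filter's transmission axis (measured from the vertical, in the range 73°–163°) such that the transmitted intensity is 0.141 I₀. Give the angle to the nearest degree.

θ ≈ 103°

By Malus's law, I₁ = I₀ cos²(64° − 0°) = I₀ cos²(64°) = 0.1922 I₀.
I₂ = I₁ cos²(73° − 64°) = 0.1922 I₀ · cos²(9°) = 0.1875 I₀.
Need I₃/I₀ = 0.141, so cos²(θ − 73°) = 0.141 / 0.1875 = 0.7521.
θ − 73° = arccos(√0.7521) = 29.9°, giving θ ≈ 73 + 29.9 = 102.9°.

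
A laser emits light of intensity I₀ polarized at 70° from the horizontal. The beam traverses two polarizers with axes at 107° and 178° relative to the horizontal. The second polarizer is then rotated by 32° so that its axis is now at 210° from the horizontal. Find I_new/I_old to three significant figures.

Before rotation:
I₁ = I₀ cos²(107° − 70°) = I₀ cos²(37°) = 0.6378 I₀.
I₂ = I₁ cos²(178° − 107°) = 0.6378 I₀ · cos²(71°) = 0.06761 I₀.
After rotation:
I₁ = I₀ cos²(107° − 70°) = I₀ cos²(37°) = 0.6378 I₀.
Angle between axes 1 and 2: 77°. I₂ = 0.6378 I₀ · cos²(77°) = 0.03228 I₀.
Ratio = 0.03228 / 0.06761 = 0.4774.

I_new/I_old ≈ 0.477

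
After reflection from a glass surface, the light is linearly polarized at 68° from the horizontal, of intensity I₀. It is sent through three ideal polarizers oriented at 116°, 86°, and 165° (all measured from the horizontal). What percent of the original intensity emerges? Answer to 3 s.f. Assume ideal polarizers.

By Malus's law, I₁ = I₀ cos²(116° − 68°) = I₀ cos²(48°) = 0.4477 I₀.
I₂ = I₁ cos²(86° − 116°) = 0.4477 I₀ · cos²(30°) = 0.3358 I₀.
I₃ = I₂ cos²(165° − 86°) = 0.3358 I₀ · cos²(79°) = 0.01223 I₀.
That is 1.223% of the incident intensity.

≈ 1.22%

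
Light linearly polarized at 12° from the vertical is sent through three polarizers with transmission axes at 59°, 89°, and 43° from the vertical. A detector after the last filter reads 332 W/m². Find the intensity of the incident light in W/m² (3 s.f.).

I₁ = I₀ cos²(59° − 12°) = I₀ cos²(47°) = 0.4651 I₀.
I₂ = I₁ cos²(89° − 59°) = 0.4651 I₀ · cos²(30°) = 0.3488 I₀.
I₃ = I₂ cos²(43° − 89°) = 0.3488 I₀ · cos²(46°) = 0.1683 I₀.
So 332 W/m² = 0.1683 I₀, giving I₀ = 332/0.1683 = 1972 W/m².

I₀ ≈ 1970 W/m²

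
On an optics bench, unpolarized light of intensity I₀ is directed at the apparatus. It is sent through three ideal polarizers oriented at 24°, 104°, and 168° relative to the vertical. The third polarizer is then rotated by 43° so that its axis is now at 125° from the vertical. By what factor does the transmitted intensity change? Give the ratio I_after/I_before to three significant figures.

I_new/I_old ≈ 4.54

Before rotation:
Unpolarized light through the first polarizer → I₁ = ½ I₀, now polarized at 24°.
I₂ = I₁ cos²(104° − 24°) = 0.5 I₀ · cos²(80°) = 0.01508 I₀.
I₃ = I₂ cos²(168° − 104°) = 0.01508 I₀ · cos²(64°) = 0.002897 I₀.
After rotation:
Unpolarized light through the first polarizer → I₁ = ½ I₀, now polarized at 24°.
I₂ = I₁ cos²(104° − 24°) = 0.5 I₀ · cos²(80°) = 0.01508 I₀.
I₃ = I₂ cos²(125° − 104°) = 0.01508 I₀ · cos²(21°) = 0.01314 I₀.
Ratio = 0.01314 / 0.002897 = 4.535.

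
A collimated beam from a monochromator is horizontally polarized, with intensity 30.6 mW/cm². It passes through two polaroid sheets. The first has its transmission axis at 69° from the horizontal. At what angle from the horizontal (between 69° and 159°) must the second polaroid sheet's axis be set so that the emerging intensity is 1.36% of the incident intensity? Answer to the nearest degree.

θ ≈ 140°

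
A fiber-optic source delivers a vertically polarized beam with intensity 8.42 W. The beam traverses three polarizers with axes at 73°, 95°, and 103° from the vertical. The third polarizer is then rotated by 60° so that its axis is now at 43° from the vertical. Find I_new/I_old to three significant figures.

Before rotation:
I₁ = I₀ cos²(73° − 0°) = I₀ cos²(73°) = 0.08548 I₀.
I₂ = I₁ cos²(95° − 73°) = 0.08548 I₀ · cos²(22°) = 0.07349 I₀.
I₃ = I₂ cos²(103° − 95°) = 0.07349 I₀ · cos²(8°) = 0.07206 I₀.
After rotation:
I₁ = I₀ cos²(73° − 0°) = I₀ cos²(73°) = 0.08548 I₀.
I₂ = I₁ cos²(95° − 73°) = 0.08548 I₀ · cos²(22°) = 0.07349 I₀.
I₃ = I₂ cos²(43° − 95°) = 0.07349 I₀ · cos²(52°) = 0.02785 I₀.
Ratio = 0.02785 / 0.07206 = 0.3865.

I_new/I_old ≈ 0.387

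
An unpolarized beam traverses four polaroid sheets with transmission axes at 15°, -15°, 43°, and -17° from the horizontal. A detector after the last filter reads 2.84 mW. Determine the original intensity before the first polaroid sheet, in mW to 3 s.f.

I₀ ≈ 108 mW

Unpolarized light through the first polarizer → I₁ = ½ I₀, now polarized at 15°.
I₂ = I₁ cos²(-15° − 15°) = 0.5 I₀ · cos²(30°) = 0.375 I₀.
I₃ = I₂ cos²(43° + 15°) = 0.375 I₀ · cos²(58°) = 0.1053 I₀.
I₄ = I₃ cos²(-17° − 43°) = 0.1053 I₀ · cos²(60°) = 0.02633 I₀.
So 2.84 mW = 0.02633 I₀, giving I₀ = 2.84/0.02633 = 107.9 mW.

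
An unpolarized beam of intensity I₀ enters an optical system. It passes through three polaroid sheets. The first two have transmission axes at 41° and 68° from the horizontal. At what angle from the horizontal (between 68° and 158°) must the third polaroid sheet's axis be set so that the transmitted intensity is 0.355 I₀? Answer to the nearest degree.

θ ≈ 87°

Unpolarized light through the first polarizer → I₁ = ½ I₀, now polarized at 41°.
I₂ = I₁ cos²(68° − 41°) = 0.5 I₀ · cos²(27°) = 0.3969 I₀.
Need I₃/I₀ = 0.355, so cos²(θ − 68°) = 0.355 / 0.3969 = 0.8943.
θ − 68° = arccos(√0.8943) = 19.0°, giving θ ≈ 68 + 19.0 = 87.0°.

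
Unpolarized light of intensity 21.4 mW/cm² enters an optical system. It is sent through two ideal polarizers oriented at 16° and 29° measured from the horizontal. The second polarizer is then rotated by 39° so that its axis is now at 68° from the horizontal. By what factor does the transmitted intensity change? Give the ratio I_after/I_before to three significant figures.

Before rotation:
Unpolarized light through the first polarizer → I₁ = ½ I₀, now polarized at 16°.
I₂ = I₁ cos²(29° − 16°) = 0.5 I₀ · cos²(13°) = 0.4747 I₀.
After rotation:
Unpolarized light through the first polarizer → I₁ = ½ I₀, now polarized at 16°.
I₂ = I₁ cos²(68° − 16°) = 0.5 I₀ · cos²(52°) = 0.1895 I₀.
Ratio = 0.1895 / 0.4747 = 0.3992.

I_new/I_old ≈ 0.399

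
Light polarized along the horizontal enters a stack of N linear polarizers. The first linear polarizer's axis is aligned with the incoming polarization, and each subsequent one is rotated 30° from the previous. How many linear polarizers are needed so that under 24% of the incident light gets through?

First polarizer is aligned with the polarization: full transmission.
Each further stage multiplies by cos²(30°) = 0.75.
After N polarizers: T = 0.75^(N−1). Require T < 0.24 ⇒ N−1 > ln(0.24)/ln(0.75) = 4.96, so N−1 ≥ 5 and N = 6.
Check: N=6 gives T = 0.2373 < 0.24; N=5 gives T = 0.3164.

N = 6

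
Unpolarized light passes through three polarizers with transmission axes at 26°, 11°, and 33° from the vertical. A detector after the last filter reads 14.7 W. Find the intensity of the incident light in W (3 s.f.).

I₀ ≈ 36.7 W

Unpolarized light through the first polarizer → I₁ = ½ I₀, now polarized at 26°.
I₂ = I₁ cos²(11° − 26°) = 0.5 I₀ · cos²(15°) = 0.4665 I₀.
I₃ = I₂ cos²(33° − 11°) = 0.4665 I₀ · cos²(22°) = 0.401 I₀.
So 14.7 W = 0.401 I₀, giving I₀ = 14.7/0.401 = 36.65 W.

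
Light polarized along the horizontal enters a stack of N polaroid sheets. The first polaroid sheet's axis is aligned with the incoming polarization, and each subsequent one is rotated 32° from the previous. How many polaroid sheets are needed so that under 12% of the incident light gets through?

N = 8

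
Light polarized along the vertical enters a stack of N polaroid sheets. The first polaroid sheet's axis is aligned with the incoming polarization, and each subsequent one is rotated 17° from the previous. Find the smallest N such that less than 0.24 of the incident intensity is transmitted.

N = 17

First polarizer is aligned with the polarization: full transmission.
Each further stage multiplies by cos²(17°) = 0.9145.
After N polarizers: T = 0.9145^(N−1). Require T < 0.24 ⇒ N−1 > ln(0.24)/ln(0.9145) = 15.97, so N−1 ≥ 16 and N = 17.
Check: N=17 gives T = 0.2394 < 0.24; N=16 gives T = 0.2618.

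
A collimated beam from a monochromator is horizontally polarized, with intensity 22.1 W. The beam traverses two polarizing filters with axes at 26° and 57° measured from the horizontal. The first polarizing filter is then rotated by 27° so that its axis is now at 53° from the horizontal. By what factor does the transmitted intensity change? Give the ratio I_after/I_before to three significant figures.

I_new/I_old ≈ 0.607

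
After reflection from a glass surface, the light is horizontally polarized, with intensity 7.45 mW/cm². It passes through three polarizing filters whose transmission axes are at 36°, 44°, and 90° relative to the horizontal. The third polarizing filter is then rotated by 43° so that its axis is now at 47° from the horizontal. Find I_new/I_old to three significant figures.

Before rotation:
By Malus's law, I₁ = I₀ cos²(36° − 0°) = I₀ cos²(36°) = 0.6545 I₀.
I₂ = I₁ cos²(44° − 36°) = 0.6545 I₀ · cos²(8°) = 0.6418 I₀.
I₃ = I₂ cos²(90° − 44°) = 0.6418 I₀ · cos²(46°) = 0.3097 I₀.
After rotation:
I₁ = I₀ cos²(36° − 0°) = I₀ cos²(36°) = 0.6545 I₀.
I₂ = I₁ cos²(44° − 36°) = 0.6545 I₀ · cos²(8°) = 0.6418 I₀.
I₃ = I₂ cos²(47° − 44°) = 0.6418 I₀ · cos²(3°) = 0.6401 I₀.
Ratio = 0.6401 / 0.3097 = 2.067.

I_new/I_old ≈ 2.07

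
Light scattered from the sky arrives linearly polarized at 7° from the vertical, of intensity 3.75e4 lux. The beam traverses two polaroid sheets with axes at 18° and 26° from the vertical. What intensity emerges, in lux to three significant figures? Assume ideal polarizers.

I ≈ 3.54e4 lux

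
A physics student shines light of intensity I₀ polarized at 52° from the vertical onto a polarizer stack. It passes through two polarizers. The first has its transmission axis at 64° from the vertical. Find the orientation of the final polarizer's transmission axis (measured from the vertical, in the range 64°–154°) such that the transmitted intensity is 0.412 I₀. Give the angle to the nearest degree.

I₁ = I₀ cos²(64° − 52°) = I₀ cos²(12°) = 0.9568 I₀.
Need I₂/I₀ = 0.412, so cos²(θ − 64°) = 0.412 / 0.9568 = 0.4306.
θ − 64° = arccos(√0.4306) = 49.0°, giving θ ≈ 64 + 49.0 = 113.0°.

θ ≈ 113°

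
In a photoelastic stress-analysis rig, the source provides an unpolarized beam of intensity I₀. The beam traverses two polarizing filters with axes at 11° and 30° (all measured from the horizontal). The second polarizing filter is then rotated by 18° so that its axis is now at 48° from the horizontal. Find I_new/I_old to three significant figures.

I_new/I_old ≈ 0.713

Before rotation:
Unpolarized light through the first polarizer → I₁ = ½ I₀, now polarized at 11°.
I₂ = I₁ cos²(30° − 11°) = 0.5 I₀ · cos²(19°) = 0.447 I₀.
After rotation:
Unpolarized light through the first polarizer → I₁ = ½ I₀, now polarized at 11°.
I₂ = I₁ cos²(48° − 11°) = 0.5 I₀ · cos²(37°) = 0.3189 I₀.
Ratio = 0.3189 / 0.447 = 0.7134.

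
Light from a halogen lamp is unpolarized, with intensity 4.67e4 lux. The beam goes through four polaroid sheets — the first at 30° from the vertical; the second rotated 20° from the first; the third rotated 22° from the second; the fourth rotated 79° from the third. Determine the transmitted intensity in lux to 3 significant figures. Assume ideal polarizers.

Unpolarized light through the first polarizer → I₁ = 4.67e4 lux/2 = 2.335e+04 lux, polarized at 30°.
I₂ = I₁ · cos²(20°) = 2.335e+04 · 0.883 = 2.062e+04 lux.
I₃ = I₂ · cos²(22°) = 2.062e+04 · 0.8597 = 1.773e+04 lux.
I₄ = I₃ · cos²(79°) = 1.773e+04 · 0.03641 = 645.3 lux.

I ≈ 645 lux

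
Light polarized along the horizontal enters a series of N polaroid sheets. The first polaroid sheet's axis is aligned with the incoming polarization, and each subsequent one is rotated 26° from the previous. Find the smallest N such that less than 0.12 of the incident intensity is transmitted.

N = 11

First polarizer is aligned with the polarization: full transmission.
Each further stage multiplies by cos²(26°) = 0.8078.
After N polarizers: T = 0.8078^(N−1). Require T < 0.12 ⇒ N−1 > ln(0.12)/ln(0.8078) = 9.94, so N−1 ≥ 10 and N = 11.
Check: N=11 gives T = 0.1184 < 0.12; N=10 gives T = 0.1465.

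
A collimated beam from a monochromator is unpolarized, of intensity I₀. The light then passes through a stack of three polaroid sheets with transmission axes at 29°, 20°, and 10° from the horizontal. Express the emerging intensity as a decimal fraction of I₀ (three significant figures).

≈ 0.473 I₀

Unpolarized light through the first polarizer → I₁ = ½ I₀, now polarized at 29°.
I₂ = I₁ cos²(20° − 29°) = 0.5 I₀ · cos²(9°) = 0.4878 I₀.
I₃ = I₂ cos²(10° − 20°) = 0.4878 I₀ · cos²(10°) = 0.4731 I₀.
Transmitted fraction = 0.4731.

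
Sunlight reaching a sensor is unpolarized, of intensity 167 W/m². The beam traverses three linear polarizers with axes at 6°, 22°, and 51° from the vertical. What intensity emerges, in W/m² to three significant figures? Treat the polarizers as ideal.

I ≈ 59.0 W/m²

Unpolarized light through the first polarizer → I₁ = 167 W/m²/2 = 83.5 W/m², polarized at 6°.
I₂ = I₁ · cos²(16°) = 83.5 · 0.924 = 77.16 W/m².
I₃ = I₂ · cos²(29°) = 77.16 · 0.765 = 59.02 W/m².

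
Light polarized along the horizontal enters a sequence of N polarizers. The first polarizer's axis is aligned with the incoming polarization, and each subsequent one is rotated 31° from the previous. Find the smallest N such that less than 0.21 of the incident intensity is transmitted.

First polarizer is aligned with the polarization: full transmission.
Each further stage multiplies by cos²(31°) = 0.7347.
After N polarizers: T = 0.7347^(N−1). Require T < 0.21 ⇒ N−1 > ln(0.21)/ln(0.7347) = 5.06, so N−1 ≥ 6 and N = 7.
Check: N=7 gives T = 0.1573 < 0.21; N=6 gives T = 0.2141.

N = 7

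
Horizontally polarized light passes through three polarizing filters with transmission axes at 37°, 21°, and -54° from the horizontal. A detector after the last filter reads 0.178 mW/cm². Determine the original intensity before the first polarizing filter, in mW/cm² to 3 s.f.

By Malus's law, I₁ = I₀ cos²(37° − 0°) = I₀ cos²(37°) = 0.6378 I₀.
I₂ = I₁ cos²(21° − 37°) = 0.6378 I₀ · cos²(16°) = 0.5894 I₀.
I₃ = I₂ cos²(-54° − 21°) = 0.5894 I₀ · cos²(75°) = 0.03948 I₀.
So 0.178 mW/cm² = 0.03948 I₀, giving I₀ = 0.178/0.03948 = 4.509 mW/cm².

I₀ ≈ 4.51 mW/cm²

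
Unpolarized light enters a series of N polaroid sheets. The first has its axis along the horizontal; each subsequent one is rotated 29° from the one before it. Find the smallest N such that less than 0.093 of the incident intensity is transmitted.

N = 8

First polarizer halves the unpolarized light: factor 1/2.
Each further stage multiplies by cos²(29°) = 0.765.
After N polarizers: T = 0.5·0.765^(N−1). Require T < 0.093 ⇒ N−1 > ln(0.093/0.5)/ln(0.765) = 6.28, so N−1 ≥ 7 and N = 8.
Check: N=8 gives T = 0.07664 < 0.093; N=7 gives T = 0.1002.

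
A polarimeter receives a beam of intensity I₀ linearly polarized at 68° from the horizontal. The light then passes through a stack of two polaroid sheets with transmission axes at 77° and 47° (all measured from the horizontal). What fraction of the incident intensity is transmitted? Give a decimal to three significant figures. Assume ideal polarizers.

≈ 0.732 I₀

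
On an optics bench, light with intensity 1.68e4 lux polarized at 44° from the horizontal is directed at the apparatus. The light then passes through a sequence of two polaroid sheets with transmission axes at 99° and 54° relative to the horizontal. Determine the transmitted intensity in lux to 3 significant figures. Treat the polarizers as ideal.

By Malus's law, I₁ = 1.68e4 lux · cos²(55°) = 5527 lux.
I₂ = I₁ · cos²(45°) = 5527 · 0.5 = 2764 lux.

I ≈ 2760 lux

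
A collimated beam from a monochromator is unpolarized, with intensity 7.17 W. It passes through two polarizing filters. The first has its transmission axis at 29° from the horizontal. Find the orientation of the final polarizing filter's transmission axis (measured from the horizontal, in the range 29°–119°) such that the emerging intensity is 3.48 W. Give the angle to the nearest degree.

θ ≈ 39°

Unpolarized light through the first polarizer → I₁ = ½ I₀, now polarized at 29°.
Target fraction: 3.48 / 7.17 W = 0.4854 of I₀.
Need I₂/I₀ = 0.4854, so cos²(θ − 29°) = 0.4854 / 0.5 = 0.9707.
θ − 29° = arccos(√0.9707) = 9.9°, giving θ ≈ 29 + 9.9 = 38.9°.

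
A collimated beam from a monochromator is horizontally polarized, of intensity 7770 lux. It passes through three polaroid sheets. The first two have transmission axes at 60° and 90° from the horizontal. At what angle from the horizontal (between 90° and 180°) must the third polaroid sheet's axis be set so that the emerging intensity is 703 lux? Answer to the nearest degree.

θ ≈ 136°

I₁ = I₀ cos²(60° − 0°) = I₀ cos²(60°) = 0.25 I₀.
I₂ = I₁ cos²(90° − 60°) = 0.25 I₀ · cos²(30°) = 0.1875 I₀.
Target fraction: 703 / 7770 lux = 0.09048 of I₀.
Need I₃/I₀ = 0.09048, so cos²(θ − 90°) = 0.09048 / 0.1875 = 0.4825.
θ − 90° = arccos(√0.4825) = 46.0°, giving θ ≈ 90 + 46.0 = 136.0°.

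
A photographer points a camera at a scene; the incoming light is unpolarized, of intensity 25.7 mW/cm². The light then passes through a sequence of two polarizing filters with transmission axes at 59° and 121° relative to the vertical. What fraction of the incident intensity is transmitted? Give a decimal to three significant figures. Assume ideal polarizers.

I/I₀ ≈ 0.110

Unpolarized light through the first polarizer → I₁ = 25.7 mW/cm²/2 = 12.85 mW/cm², polarized at 59°.
I₂ = I₁ · cos²(62°) = 12.85 · 0.2204 = 2.832 mW/cm².
Transmitted fraction = 0.1102.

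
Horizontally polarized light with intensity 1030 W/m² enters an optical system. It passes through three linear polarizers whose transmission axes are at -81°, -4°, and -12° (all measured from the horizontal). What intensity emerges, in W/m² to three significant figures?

I₁ = 1030 W/m² · cos²(81°) = 25.21 W/m².
I₂ = I₁ · cos²(77°) = 25.21 · 0.0506 = 1.275 W/m².
I₃ = I₂ · cos²(8°) = 1.275 · 0.9806 = 1.251 W/m².

I ≈ 1.25 W/m²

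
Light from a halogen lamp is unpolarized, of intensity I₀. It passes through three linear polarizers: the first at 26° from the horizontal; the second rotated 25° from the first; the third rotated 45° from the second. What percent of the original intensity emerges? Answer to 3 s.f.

Unpolarized light through the first polarizer → I₁ = ½ I₀, now polarized at 26°.
I₂ = I₁ cos²(25°) = 0.5 · 0.8214 I₀ = 0.4107 I₀.
I₃ = I₂ cos²(45°) = 0.4107 · 0.5 I₀ = 0.2053 I₀.
That is 20.53% of the incident intensity.

≈ 20.5%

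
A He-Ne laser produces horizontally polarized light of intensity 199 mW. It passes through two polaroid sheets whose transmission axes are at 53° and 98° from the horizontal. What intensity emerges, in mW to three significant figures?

I₁ = 199 mW · cos²(53°) = 72.07 mW.
I₂ = I₁ · cos²(45°) = 72.07 · 0.5 = 36.04 mW.

I ≈ 36.0 mW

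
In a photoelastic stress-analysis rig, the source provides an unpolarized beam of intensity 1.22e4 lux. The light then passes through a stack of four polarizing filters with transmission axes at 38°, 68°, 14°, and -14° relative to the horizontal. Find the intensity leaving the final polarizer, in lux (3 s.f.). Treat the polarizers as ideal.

Unpolarized light through the first polarizer → I₁ = 1.22e4 lux/2 = 6100 lux, polarized at 38°.
I₂ = I₁ · cos²(30°) = 6100 · 0.75 = 4575 lux.
I₃ = I₂ · cos²(54°) = 4575 · 0.3455 = 1581 lux.
I₄ = I₃ · cos²(28°) = 1581 · 0.7796 = 1232 lux.

I ≈ 1230 lux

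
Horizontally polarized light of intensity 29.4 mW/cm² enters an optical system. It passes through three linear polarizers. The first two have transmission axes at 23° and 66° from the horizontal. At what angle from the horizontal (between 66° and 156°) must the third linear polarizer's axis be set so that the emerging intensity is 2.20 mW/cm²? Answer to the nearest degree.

By Malus's law, I₁ = I₀ cos²(23° − 0°) = I₀ cos²(23°) = 0.8473 I₀.
I₂ = I₁ cos²(66° − 23°) = 0.8473 I₀ · cos²(43°) = 0.4532 I₀.
Target fraction: 2.20 / 29.4 mW/cm² = 0.07483 of I₀.
Need I₃/I₀ = 0.07483, so cos²(θ − 66°) = 0.07483 / 0.4532 = 0.1651.
θ − 66° = arccos(√0.1651) = 66.0°, giving θ ≈ 66 + 66.0 = 132.0°.

θ ≈ 132°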